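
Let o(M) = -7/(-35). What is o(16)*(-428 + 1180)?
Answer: 752/5 ≈ 150.40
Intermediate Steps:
o(M) = ⅕ (o(M) = -7*(-1/35) = ⅕)
o(16)*(-428 + 1180) = (-428 + 1180)/5 = (⅕)*752 = 752/5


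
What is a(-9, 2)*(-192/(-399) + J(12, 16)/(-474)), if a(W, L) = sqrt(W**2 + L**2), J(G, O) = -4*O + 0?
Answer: 19424*sqrt(85)/31521 ≈ 5.6813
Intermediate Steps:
J(G, O) = -4*O
a(W, L) = sqrt(L**2 + W**2)
a(-9, 2)*(-192/(-399) + J(12, 16)/(-474)) = sqrt(2**2 + (-9)**2)*(-192/(-399) - 4*16/(-474)) = sqrt(4 + 81)*(-192*(-1/399) - 64*(-1/474)) = sqrt(85)*(64/133 + 32/237) = sqrt(85)*(19424/31521) = 19424*sqrt(85)/31521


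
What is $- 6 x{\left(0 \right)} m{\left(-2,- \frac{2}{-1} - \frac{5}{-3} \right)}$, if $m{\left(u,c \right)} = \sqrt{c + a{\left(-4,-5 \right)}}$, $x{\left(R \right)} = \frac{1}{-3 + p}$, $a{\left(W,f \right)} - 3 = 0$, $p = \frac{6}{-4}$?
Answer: $\frac{8 \sqrt{15}}{9} \approx 3.4426$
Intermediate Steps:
$p = - \frac{3}{2}$ ($p = 6 \left(- \frac{1}{4}\right) = - \frac{3}{2} \approx -1.5$)
$a{\left(W,f \right)} = 3$ ($a{\left(W,f \right)} = 3 + 0 = 3$)
$x{\left(R \right)} = - \frac{2}{9}$ ($x{\left(R \right)} = \frac{1}{-3 - \frac{3}{2}} = \frac{1}{- \frac{9}{2}} = - \frac{2}{9}$)
$m{\left(u,c \right)} = \sqrt{3 + c}$ ($m{\left(u,c \right)} = \sqrt{c + 3} = \sqrt{3 + c}$)
$- 6 x{\left(0 \right)} m{\left(-2,- \frac{2}{-1} - \frac{5}{-3} \right)} = \left(-6\right) \left(- \frac{2}{9}\right) \sqrt{3 - \left(-2 - \frac{5}{3}\right)} = \frac{4 \sqrt{3 - - \frac{11}{3}}}{3} = \frac{4 \sqrt{3 + \left(2 + \frac{5}{3}\right)}}{3} = \frac{4 \sqrt{3 + \frac{11}{3}}}{3} = \frac{4 \sqrt{\frac{20}{3}}}{3} = \frac{4 \frac{2 \sqrt{15}}{3}}{3} = \frac{8 \sqrt{15}}{9}$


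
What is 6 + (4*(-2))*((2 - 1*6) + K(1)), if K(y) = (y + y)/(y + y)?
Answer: 30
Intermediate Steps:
K(y) = 1 (K(y) = (2*y)/((2*y)) = (2*y)*(1/(2*y)) = 1)
6 + (4*(-2))*((2 - 1*6) + K(1)) = 6 + (4*(-2))*((2 - 1*6) + 1) = 6 - 8*((2 - 6) + 1) = 6 - 8*(-4 + 1) = 6 - 8*(-3) = 6 + 24 = 30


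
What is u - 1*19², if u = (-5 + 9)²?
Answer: -345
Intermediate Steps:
u = 16 (u = 4² = 16)
u - 1*19² = 16 - 1*19² = 16 - 1*361 = 16 - 361 = -345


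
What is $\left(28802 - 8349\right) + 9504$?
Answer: $29957$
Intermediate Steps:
$\left(28802 - 8349\right) + 9504 = 20453 + 9504 = 29957$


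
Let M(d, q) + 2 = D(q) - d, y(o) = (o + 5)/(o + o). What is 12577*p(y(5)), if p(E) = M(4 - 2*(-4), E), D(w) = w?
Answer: -163501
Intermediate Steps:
y(o) = (5 + o)/(2*o) (y(o) = (5 + o)/((2*o)) = (5 + o)*(1/(2*o)) = (5 + o)/(2*o))
M(d, q) = -2 + q - d (M(d, q) = -2 + (q - d) = -2 + q - d)
p(E) = -14 + E (p(E) = -2 + E - (4 - 2*(-4)) = -2 + E - (4 + 8) = -2 + E - 1*12 = -2 + E - 12 = -14 + E)
12577*p(y(5)) = 12577*(-14 + (½)*(5 + 5)/5) = 12577*(-14 + (½)*(⅕)*10) = 12577*(-14 + 1) = 12577*(-13) = -163501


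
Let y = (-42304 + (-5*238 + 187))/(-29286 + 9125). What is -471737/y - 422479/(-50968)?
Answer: -484722534139923/2207271176 ≈ -2.1960e+5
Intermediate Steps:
y = 43307/20161 (y = (-42304 + (-1190 + 187))/(-20161) = (-42304 - 1003)*(-1/20161) = -43307*(-1/20161) = 43307/20161 ≈ 2.1481)
-471737/y - 422479/(-50968) = -471737/43307/20161 - 422479/(-50968) = -471737*20161/43307 - 422479*(-1/50968) = -9510689657/43307 + 422479/50968 = -484722534139923/2207271176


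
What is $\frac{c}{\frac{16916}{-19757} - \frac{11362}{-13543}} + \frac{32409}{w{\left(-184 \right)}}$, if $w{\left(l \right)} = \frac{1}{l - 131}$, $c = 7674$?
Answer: $- \frac{8193417252494}{769059} \approx -1.0654 \cdot 10^{7}$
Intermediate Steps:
$w{\left(l \right)} = \frac{1}{-131 + l}$
$\frac{c}{\frac{16916}{-19757} - \frac{11362}{-13543}} + \frac{32409}{w{\left(-184 \right)}} = \frac{7674}{\frac{16916}{-19757} - \frac{11362}{-13543}} + \frac{32409}{\frac{1}{-131 - 184}} = \frac{7674}{16916 \left(- \frac{1}{19757}\right) - - \frac{11362}{13543}} + \frac{32409}{\frac{1}{-315}} = \frac{7674}{- \frac{16916}{19757} + \frac{11362}{13543}} + \frac{32409}{- \frac{1}{315}} = \frac{7674}{- \frac{4614354}{267569051}} + 32409 \left(-315\right) = 7674 \left(- \frac{267569051}{4614354}\right) - 10208835 = - \frac{342220816229}{769059} - 10208835 = - \frac{8193417252494}{769059}$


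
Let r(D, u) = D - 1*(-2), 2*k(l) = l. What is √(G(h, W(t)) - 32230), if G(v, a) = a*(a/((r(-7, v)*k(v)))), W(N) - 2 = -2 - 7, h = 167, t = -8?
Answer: 2*I*√5617910895/835 ≈ 179.53*I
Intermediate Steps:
k(l) = l/2
r(D, u) = 2 + D (r(D, u) = D + 2 = 2 + D)
W(N) = -7 (W(N) = 2 + (-2 - 7) = 2 - 9 = -7)
G(v, a) = -2*a²/(5*v) (G(v, a) = a*(a/(((2 - 7)*(v/2)))) = a*(a/((-5*v/2))) = a*(a*(-2/(5*v))) = a*(-2*a/(5*v)) = -2*a²/(5*v))
√(G(h, W(t)) - 32230) = √(-⅖*(-7)²/167 - 32230) = √(-⅖*49*1/167 - 32230) = √(-98/835 - 32230) = √(-26912148/835) = 2*I*√5617910895/835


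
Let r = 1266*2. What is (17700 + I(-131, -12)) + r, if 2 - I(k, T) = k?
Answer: 20365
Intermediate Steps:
r = 2532
I(k, T) = 2 - k
(17700 + I(-131, -12)) + r = (17700 + (2 - 1*(-131))) + 2532 = (17700 + (2 + 131)) + 2532 = (17700 + 133) + 2532 = 17833 + 2532 = 20365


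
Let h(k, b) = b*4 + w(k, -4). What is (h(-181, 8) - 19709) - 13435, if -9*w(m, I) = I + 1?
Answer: -99335/3 ≈ -33112.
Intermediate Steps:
w(m, I) = -1/9 - I/9 (w(m, I) = -(I + 1)/9 = -(1 + I)/9 = -1/9 - I/9)
h(k, b) = 1/3 + 4*b (h(k, b) = b*4 + (-1/9 - 1/9*(-4)) = 4*b + (-1/9 + 4/9) = 4*b + 1/3 = 1/3 + 4*b)
(h(-181, 8) - 19709) - 13435 = ((1/3 + 4*8) - 19709) - 13435 = ((1/3 + 32) - 19709) - 13435 = (97/3 - 19709) - 13435 = -59030/3 - 13435 = -99335/3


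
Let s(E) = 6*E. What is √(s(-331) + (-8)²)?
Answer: 31*I*√2 ≈ 43.841*I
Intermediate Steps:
√(s(-331) + (-8)²) = √(6*(-331) + (-8)²) = √(-1986 + 64) = √(-1922) = 31*I*√2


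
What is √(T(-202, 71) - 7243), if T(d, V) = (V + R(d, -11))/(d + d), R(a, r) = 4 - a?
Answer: 9*I*√3649029/202 ≈ 85.11*I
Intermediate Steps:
T(d, V) = (4 + V - d)/(2*d) (T(d, V) = (V + (4 - d))/(d + d) = (4 + V - d)/((2*d)) = (4 + V - d)*(1/(2*d)) = (4 + V - d)/(2*d))
√(T(-202, 71) - 7243) = √((½)*(4 + 71 - 1*(-202))/(-202) - 7243) = √((½)*(-1/202)*(4 + 71 + 202) - 7243) = √((½)*(-1/202)*277 - 7243) = √(-277/404 - 7243) = √(-2926449/404) = 9*I*√3649029/202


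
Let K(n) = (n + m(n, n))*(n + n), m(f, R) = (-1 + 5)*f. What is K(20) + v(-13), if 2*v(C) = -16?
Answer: 3992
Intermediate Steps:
v(C) = -8 (v(C) = (½)*(-16) = -8)
m(f, R) = 4*f
K(n) = 10*n² (K(n) = (n + 4*n)*(n + n) = (5*n)*(2*n) = 10*n²)
K(20) + v(-13) = 10*20² - 8 = 10*400 - 8 = 4000 - 8 = 3992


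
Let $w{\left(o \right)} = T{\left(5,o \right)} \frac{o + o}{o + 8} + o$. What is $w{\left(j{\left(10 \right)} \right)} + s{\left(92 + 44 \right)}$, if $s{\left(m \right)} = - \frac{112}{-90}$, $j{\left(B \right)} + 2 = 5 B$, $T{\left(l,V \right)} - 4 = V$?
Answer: $\frac{43592}{315} \approx 138.39$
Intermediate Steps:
$T{\left(l,V \right)} = 4 + V$
$j{\left(B \right)} = -2 + 5 B$
$s{\left(m \right)} = \frac{56}{45}$ ($s{\left(m \right)} = \left(-112\right) \left(- \frac{1}{90}\right) = \frac{56}{45}$)
$w{\left(o \right)} = o + \frac{2 o \left(4 + o\right)}{8 + o}$ ($w{\left(o \right)} = \left(4 + o\right) \frac{o + o}{o + 8} + o = \left(4 + o\right) \frac{2 o}{8 + o} + o = \frac{2 o \left(4 + o\right)}{8 + o} + o = o + \frac{2 o \left(4 + o\right)}{8 + o}$)
$w{\left(j{\left(10 \right)} \right)} + s{\left(92 + 44 \right)} = \frac{\left(-2 + 5 \cdot 10\right) \left(16 + 3 \left(-2 + 5 \cdot 10\right)\right)}{8 + \left(-2 + 5 \cdot 10\right)} + \frac{56}{45} = \frac{\left(-2 + 50\right) \left(16 + 3 \left(-2 + 50\right)\right)}{8 + \left(-2 + 50\right)} + \frac{56}{45} = \frac{48 \left(16 + 3 \cdot 48\right)}{8 + 48} + \frac{56}{45} = \frac{48 \left(16 + 144\right)}{56} + \frac{56}{45} = 48 \cdot \frac{1}{56} \cdot 160 + \frac{56}{45} = \frac{960}{7} + \frac{56}{45} = \frac{43592}{315}$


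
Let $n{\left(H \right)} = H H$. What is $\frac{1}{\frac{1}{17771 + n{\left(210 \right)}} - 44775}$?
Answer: $- \frac{61871}{2770274024} \approx -2.2334 \cdot 10^{-5}$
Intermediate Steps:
$n{\left(H \right)} = H^{2}$
$\frac{1}{\frac{1}{17771 + n{\left(210 \right)}} - 44775} = \frac{1}{\frac{1}{17771 + 210^{2}} - 44775} = \frac{1}{\frac{1}{17771 + 44100} - 44775} = \frac{1}{\frac{1}{61871} - 44775} = \frac{1}{- \frac{2770274024}{61871}} = - \frac{61871}{2770274024}$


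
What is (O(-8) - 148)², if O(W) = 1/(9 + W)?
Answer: 21609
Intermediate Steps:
(O(-8) - 148)² = (1/(9 - 8) - 148)² = (1/1 - 148)² = (1 - 148)² = (-147)² = 21609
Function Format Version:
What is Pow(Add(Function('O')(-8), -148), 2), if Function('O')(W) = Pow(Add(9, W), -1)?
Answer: 21609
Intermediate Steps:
Pow(Add(Function('O')(-8), -148), 2) = Pow(Add(Pow(Add(9, -8), -1), -148), 2) = Pow(Add(Pow(1, -1), -148), 2) = Pow(Add(1, -148), 2) = Pow(-147, 2) = 21609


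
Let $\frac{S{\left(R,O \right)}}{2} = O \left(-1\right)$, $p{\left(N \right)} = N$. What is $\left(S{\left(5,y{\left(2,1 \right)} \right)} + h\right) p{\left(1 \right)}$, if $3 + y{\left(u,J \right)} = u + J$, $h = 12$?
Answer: $12$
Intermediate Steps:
$y{\left(u,J \right)} = -3 + J + u$ ($y{\left(u,J \right)} = -3 + \left(u + J\right) = -3 + \left(J + u\right) = -3 + J + u$)
$S{\left(R,O \right)} = - 2 O$ ($S{\left(R,O \right)} = 2 O \left(-1\right) = 2 \left(- O\right) = - 2 O$)
$\left(S{\left(5,y{\left(2,1 \right)} \right)} + h\right) p{\left(1 \right)} = \left(- 2 \left(-3 + 1 + 2\right) + 12\right) 1 = \left(\left(-2\right) 0 + 12\right) 1 = \left(0 + 12\right) 1 = 12 \cdot 1 = 12$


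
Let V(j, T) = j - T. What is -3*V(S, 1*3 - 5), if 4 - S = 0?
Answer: -18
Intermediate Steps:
S = 4 (S = 4 - 1*0 = 4 + 0 = 4)
-3*V(S, 1*3 - 5) = -3*(4 - (1*3 - 5)) = -3*(4 - (3 - 5)) = -3*(4 - 1*(-2)) = -3*(4 + 2) = -3*6 = -18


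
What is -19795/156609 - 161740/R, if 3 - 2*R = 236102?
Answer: 45986299615/36975228291 ≈ 1.2437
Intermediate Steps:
R = -236099/2 (R = 3/2 - 1/2*236102 = 3/2 - 118051 = -236099/2 ≈ -1.1805e+5)
-19795/156609 - 161740/R = -19795/156609 - 161740/(-236099/2) = -19795*1/156609 - 161740*(-2/236099) = -19795/156609 + 323480/236099 = 45986299615/36975228291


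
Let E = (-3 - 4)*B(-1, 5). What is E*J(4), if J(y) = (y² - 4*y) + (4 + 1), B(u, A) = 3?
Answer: -105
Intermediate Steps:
J(y) = 5 + y² - 4*y (J(y) = (y² - 4*y) + 5 = 5 + y² - 4*y)
E = -21 (E = (-3 - 4)*3 = -7*3 = -21)
E*J(4) = -21*(5 + 4² - 4*4) = -21*(5 + 16 - 16) = -21*5 = -105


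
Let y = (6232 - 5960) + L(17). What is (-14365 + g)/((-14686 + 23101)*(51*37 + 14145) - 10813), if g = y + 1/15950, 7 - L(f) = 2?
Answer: -224703599/2151630548650 ≈ -0.00010443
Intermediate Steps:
L(f) = 5 (L(f) = 7 - 1*2 = 7 - 2 = 5)
y = 277 (y = (6232 - 5960) + 5 = 272 + 5 = 277)
g = 4418151/15950 (g = 277 + 1/15950 = 4418151/15950 ≈ 277.00)
(-14365 + g)/((-14686 + 23101)*(51*37 + 14145) - 10813) = (-14365 + 4418151/15950)/((-14686 + 23101)*(51*37 + 14145) - 10813) = -224703599/(15950*(8415*(1887 + 14145) - 10813)) = -224703599/(15950*(8415*16032 - 10813)) = -224703599/(15950*(134909280 - 10813)) = -224703599/15950/134898467 = -224703599/15950*1/134898467 = -224703599/2151630548650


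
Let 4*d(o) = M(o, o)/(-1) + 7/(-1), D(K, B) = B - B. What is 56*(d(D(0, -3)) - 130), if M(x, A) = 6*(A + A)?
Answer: -7378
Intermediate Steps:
D(K, B) = 0
M(x, A) = 12*A (M(x, A) = 6*(2*A) = 12*A)
d(o) = -7/4 - 3*o (d(o) = ((12*o)/(-1) + 7/(-1))/4 = ((12*o)*(-1) + 7*(-1))/4 = (-12*o - 7)/4 = (-7 - 12*o)/4 = -7/4 - 3*o)
56*(d(D(0, -3)) - 130) = 56*((-7/4 - 3*0) - 130) = 56*((-7/4 + 0) - 130) = 56*(-7/4 - 130) = 56*(-527/4) = -7378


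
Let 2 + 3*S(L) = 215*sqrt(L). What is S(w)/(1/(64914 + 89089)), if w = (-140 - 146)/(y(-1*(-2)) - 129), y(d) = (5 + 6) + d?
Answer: -308006/3 + 33110645*sqrt(8294)/174 ≈ 1.7227e+7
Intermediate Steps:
y(d) = 11 + d
w = 143/58 (w = (-140 - 146)/((11 - 1*(-2)) - 129) = -286/((11 + 2) - 129) = -286/(13 - 129) = -286/(-116) = -286*(-1/116) = 143/58 ≈ 2.4655)
S(L) = -2/3 + 215*sqrt(L)/3 (S(L) = -2/3 + (215*sqrt(L))/3 = -2/3 + 215*sqrt(L)/3)
S(w)/(1/(64914 + 89089)) = (-2/3 + 215*sqrt(143/58)/3)/(1/(64914 + 89089)) = (-2/3 + 215*(sqrt(8294)/58)/3)/(1/154003) = (-2/3 + 215*sqrt(8294)/174)/(1/154003) = (-2/3 + 215*sqrt(8294)/174)*154003 = -308006/3 + 33110645*sqrt(8294)/174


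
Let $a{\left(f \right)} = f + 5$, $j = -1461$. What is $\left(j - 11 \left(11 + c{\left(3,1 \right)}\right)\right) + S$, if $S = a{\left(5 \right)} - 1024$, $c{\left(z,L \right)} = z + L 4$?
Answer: $-2673$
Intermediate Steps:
$c{\left(z,L \right)} = z + 4 L$
$a{\left(f \right)} = 5 + f$
$S = -1014$ ($S = \left(5 + 5\right) - 1024 = 10 - 1024 = -1014$)
$\left(j - 11 \left(11 + c{\left(3,1 \right)}\right)\right) + S = \left(-1461 - 11 \left(11 + \left(3 + 4 \cdot 1\right)\right)\right) - 1014 = \left(-1461 - 11 \left(11 + \left(3 + 4\right)\right)\right) - 1014 = \left(-1461 - 11 \left(11 + 7\right)\right) - 1014 = \left(-1461 - 198\right) - 1014 = -1659 - 1014 = -2673$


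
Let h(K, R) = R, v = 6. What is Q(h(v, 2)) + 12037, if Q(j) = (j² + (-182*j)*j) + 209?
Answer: 11522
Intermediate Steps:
Q(j) = 209 - 181*j² (Q(j) = (j² - 182*j²) + 209 = -181*j² + 209 = 209 - 181*j²)
Q(h(v, 2)) + 12037 = (209 - 181*2²) + 12037 = (209 - 181*4) + 12037 = (209 - 724) + 12037 = -515 + 12037 = 11522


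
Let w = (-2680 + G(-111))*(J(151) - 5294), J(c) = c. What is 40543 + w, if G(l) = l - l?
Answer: 13823783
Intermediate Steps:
G(l) = 0
w = 13783240 (w = (-2680 + 0)*(151 - 5294) = -2680*(-5143) = 13783240)
40543 + w = 40543 + 13783240 = 13823783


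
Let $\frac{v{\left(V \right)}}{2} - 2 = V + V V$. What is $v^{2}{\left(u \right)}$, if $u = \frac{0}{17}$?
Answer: $16$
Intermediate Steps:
$u = 0$ ($u = 0 \cdot \frac{1}{17} = 0$)
$v{\left(V \right)} = 4 + 2 V + 2 V^{2}$ ($v{\left(V \right)} = 4 + 2 \left(V + V V\right) = 4 + 2 \left(V + V^{2}\right) = 4 + \left(2 V + 2 V^{2}\right) = 4 + 2 V + 2 V^{2}$)
$v^{2}{\left(u \right)} = \left(4 + 2 \cdot 0 + 2 \cdot 0^{2}\right)^{2} = \left(4 + 0 + 2 \cdot 0\right)^{2} = \left(4 + 0 + 0\right)^{2} = 4^{2} = 16$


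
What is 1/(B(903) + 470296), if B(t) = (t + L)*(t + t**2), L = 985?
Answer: 1/1541667352 ≈ 6.4865e-10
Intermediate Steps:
B(t) = (985 + t)*(t + t**2) (B(t) = (t + 985)*(t + t**2) = (985 + t)*(t + t**2))
1/(B(903) + 470296) = 1/(903*(985 + 903**2 + 986*903) + 470296) = 1/(903*(985 + 815409 + 890358) + 470296) = 1/(903*1706752 + 470296) = 1/(1541197056 + 470296) = 1/1541667352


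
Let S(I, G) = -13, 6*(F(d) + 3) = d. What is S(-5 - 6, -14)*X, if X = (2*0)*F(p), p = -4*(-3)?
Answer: 0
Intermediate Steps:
p = 12
F(d) = -3 + d/6
X = 0 (X = (2*0)*(-3 + (1/6)*12) = 0*(-3 + 2) = 0*(-1) = 0)
S(-5 - 6, -14)*X = -13*0 = 0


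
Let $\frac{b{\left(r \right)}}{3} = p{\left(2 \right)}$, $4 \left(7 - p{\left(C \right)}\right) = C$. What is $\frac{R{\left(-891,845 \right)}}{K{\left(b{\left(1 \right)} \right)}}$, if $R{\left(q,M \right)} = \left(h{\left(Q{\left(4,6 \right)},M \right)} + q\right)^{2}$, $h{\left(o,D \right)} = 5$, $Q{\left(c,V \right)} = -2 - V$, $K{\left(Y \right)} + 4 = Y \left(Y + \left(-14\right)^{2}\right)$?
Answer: $\frac{3139984}{16793} \approx 186.98$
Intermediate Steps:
$p{\left(C \right)} = 7 - \frac{C}{4}$
$b{\left(r \right)} = \frac{39}{2}$ ($b{\left(r \right)} = 3 \left(7 - \frac{1}{2}\right) = 3 \cdot \frac{13}{2} = \frac{39}{2}$)
$K{\left(Y \right)} = -4 + Y \left(196 + Y\right)$ ($K{\left(Y \right)} = -4 + Y \left(Y + \left(-14\right)^{2}\right) = -4 + Y \left(Y + 196\right) = -4 + Y \left(196 + Y\right)$)
$R{\left(q,M \right)} = \left(5 + q\right)^{2}$
$\frac{R{\left(-891,845 \right)}}{K{\left(b{\left(1 \right)} \right)}} = \frac{\left(5 - 891\right)^{2}}{-4 + \left(\frac{39}{2}\right)^{2} + 196 \cdot \frac{39}{2}} = \frac{\left(-886\right)^{2}}{-4 + \frac{1521}{4} + 3822} = \frac{784996}{\frac{16793}{4}} = 784996 \cdot \frac{4}{16793} = \frac{3139984}{16793}$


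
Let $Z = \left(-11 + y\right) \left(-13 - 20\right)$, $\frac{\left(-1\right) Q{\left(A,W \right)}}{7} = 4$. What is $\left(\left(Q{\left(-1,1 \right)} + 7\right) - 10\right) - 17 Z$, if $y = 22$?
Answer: $6140$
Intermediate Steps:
$Q{\left(A,W \right)} = -28$ ($Q{\left(A,W \right)} = \left(-7\right) 4 = -28$)
$Z = -363$ ($Z = \left(-11 + 22\right) \left(-13 - 20\right) = 11 \left(-33\right) = -363$)
$\left(\left(Q{\left(-1,1 \right)} + 7\right) - 10\right) - 17 Z = \left(\left(-28 + 7\right) - 10\right) - -6171 = \left(-21 - 10\right) + 6171 = -31 + 6171 = 6140$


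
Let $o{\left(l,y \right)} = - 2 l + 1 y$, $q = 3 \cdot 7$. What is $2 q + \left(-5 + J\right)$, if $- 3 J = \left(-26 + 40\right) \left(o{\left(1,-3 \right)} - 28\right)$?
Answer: $191$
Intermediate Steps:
$q = 21$
$o{\left(l,y \right)} = y - 2 l$ ($o{\left(l,y \right)} = - 2 l + y = y - 2 l$)
$J = 154$ ($J = - \frac{\left(-26 + 40\right) \left(\left(-3 - 2\right) - 28\right)}{3} = - \frac{14 \left(\left(-3 - 2\right) - 28\right)}{3} = - \frac{14 \left(-5 - 28\right)}{3} = - \frac{14 \left(-33\right)}{3} = \left(- \frac{1}{3}\right) \left(-462\right) = 154$)
$2 q + \left(-5 + J\right) = 2 \cdot 21 + \left(-5 + 154\right) = 42 + 149 = 191$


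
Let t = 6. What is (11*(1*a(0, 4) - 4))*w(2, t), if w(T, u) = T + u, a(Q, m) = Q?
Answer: -352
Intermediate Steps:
(11*(1*a(0, 4) - 4))*w(2, t) = (11*(1*0 - 4))*(2 + 6) = (11*(0 - 4))*8 = (11*(-4))*8 = -44*8 = -352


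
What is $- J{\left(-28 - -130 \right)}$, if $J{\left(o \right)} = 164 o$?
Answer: $-16728$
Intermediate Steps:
$- J{\left(-28 - -130 \right)} = - 164 \left(-28 - -130\right) = - 164 \left(-28 + 130\right) = - 164 \cdot 102 = \left(-1\right) 16728 = -16728$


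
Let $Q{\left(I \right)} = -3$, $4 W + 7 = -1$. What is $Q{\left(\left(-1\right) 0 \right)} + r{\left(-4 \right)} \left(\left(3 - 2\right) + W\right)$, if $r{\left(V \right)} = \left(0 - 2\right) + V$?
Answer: $3$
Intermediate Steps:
$W = -2$ ($W = - \frac{7}{4} + \frac{1}{4} \left(-1\right) = - \frac{7}{4} - \frac{1}{4} = -2$)
$r{\left(V \right)} = -2 + V$
$Q{\left(\left(-1\right) 0 \right)} + r{\left(-4 \right)} \left(\left(3 - 2\right) + W\right) = -3 + \left(-2 - 4\right) \left(\left(3 - 2\right) - 2\right) = -3 - 6 \left(1 - 2\right) = -3 - -6 = -3 + 6 = 3$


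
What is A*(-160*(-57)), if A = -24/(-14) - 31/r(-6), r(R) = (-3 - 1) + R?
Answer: 307344/7 ≈ 43906.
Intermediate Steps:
r(R) = -4 + R
A = 337/70 (A = -24/(-14) - 31/(-4 - 6) = -24*(-1/14) - 31/(-10) = 12/7 - 31*(-1/10) = 12/7 + 31/10 = 337/70 ≈ 4.8143)
A*(-160*(-57)) = 337*(-160*(-57))/70 = (337/70)*9120 = 307344/7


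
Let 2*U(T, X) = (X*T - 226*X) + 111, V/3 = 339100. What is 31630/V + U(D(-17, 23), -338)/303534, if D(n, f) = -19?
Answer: 1725951569/10292837940 ≈ 0.16768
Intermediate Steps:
V = 1017300 (V = 3*339100 = 1017300)
U(T, X) = 111/2 - 113*X + T*X/2 (U(T, X) = ((X*T - 226*X) + 111)/2 = ((T*X - 226*X) + 111)/2 = ((-226*X + T*X) + 111)/2 = (111 - 226*X + T*X)/2 = 111/2 - 113*X + T*X/2)
31630/V + U(D(-17, 23), -338)/303534 = 31630/1017300 + (111/2 - 113*(-338) + (1/2)*(-19)*(-338))/303534 = 31630*(1/1017300) + (111/2 + 38194 + 3211)*(1/303534) = 3163/101730 + (82921/2)*(1/303534) = 3163/101730 + 82921/607068 = 1725951569/10292837940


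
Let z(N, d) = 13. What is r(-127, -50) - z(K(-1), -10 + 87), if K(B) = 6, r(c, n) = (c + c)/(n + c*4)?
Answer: -3500/279 ≈ -12.545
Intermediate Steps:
r(c, n) = 2*c/(n + 4*c) (r(c, n) = (2*c)/(n + 4*c) = 2*c/(n + 4*c))
r(-127, -50) - z(K(-1), -10 + 87) = 2*(-127)/(-50 + 4*(-127)) - 1*13 = 2*(-127)/(-50 - 508) - 13 = 2*(-127)/(-558) - 13 = 2*(-127)*(-1/558) - 13 = 127/279 - 13 = -3500/279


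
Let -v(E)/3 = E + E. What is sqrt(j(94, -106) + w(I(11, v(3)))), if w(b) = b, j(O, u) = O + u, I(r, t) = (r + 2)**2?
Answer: sqrt(157) ≈ 12.530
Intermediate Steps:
v(E) = -6*E (v(E) = -3*(E + E) = -6*E)
I(r, t) = (2 + r)**2
sqrt(j(94, -106) + w(I(11, v(3)))) = sqrt((94 - 106) + (2 + 11)**2) = sqrt(-12 + 13**2) = sqrt(-12 + 169) = sqrt(157)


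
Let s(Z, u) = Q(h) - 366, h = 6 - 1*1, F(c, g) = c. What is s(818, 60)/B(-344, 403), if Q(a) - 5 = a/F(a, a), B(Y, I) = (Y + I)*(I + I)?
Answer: -180/23777 ≈ -0.0075703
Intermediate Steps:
B(Y, I) = 2*I*(I + Y) (B(Y, I) = (I + Y)*(2*I) = 2*I*(I + Y))
h = 5 (h = 6 - 1 = 5)
Q(a) = 6 (Q(a) = 5 + a/a = 5 + 1 = 6)
s(Z, u) = -360 (s(Z, u) = 6 - 366 = -360)
s(818, 60)/B(-344, 403) = -360*1/(806*(403 - 344)) = -360/(2*403*59) = -360/47554 = -360*1/47554 = -180/23777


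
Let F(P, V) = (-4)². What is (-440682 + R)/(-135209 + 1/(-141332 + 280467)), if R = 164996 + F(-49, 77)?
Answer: 19177672725/9406152107 ≈ 2.0388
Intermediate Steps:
F(P, V) = 16
R = 165012 (R = 164996 + 16 = 165012)
(-440682 + R)/(-135209 + 1/(-141332 + 280467)) = (-440682 + 165012)/(-135209 + 1/(-141332 + 280467)) = -275670/(-135209 + 1/139135) = -275670/(-18812304214/139135) = -275670*(-139135/18812304214) = 19177672725/9406152107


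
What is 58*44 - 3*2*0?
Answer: 2552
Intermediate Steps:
58*44 - 3*2*0 = 2552 - 6*0 = 2552 - 1*0 = 2552 + 0 = 2552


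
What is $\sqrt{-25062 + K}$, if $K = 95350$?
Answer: $4 \sqrt{4393} \approx 265.12$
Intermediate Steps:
$\sqrt{-25062 + K} = \sqrt{-25062 + 95350} = \sqrt{70288} = 4 \sqrt{4393}$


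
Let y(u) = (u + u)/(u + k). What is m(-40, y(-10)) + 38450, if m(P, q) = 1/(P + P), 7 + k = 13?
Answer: 3075999/80 ≈ 38450.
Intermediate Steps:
k = 6 (k = -7 + 13 = 6)
y(u) = 2*u/(6 + u) (y(u) = (u + u)/(u + 6) = (2*u)/(6 + u) = 2*u/(6 + u))
m(P, q) = 1/(2*P)
m(-40, y(-10)) + 38450 = (½)/(-40) + 38450 = (½)*(-1/40) + 38450 = -1/80 + 38450 = 3075999/80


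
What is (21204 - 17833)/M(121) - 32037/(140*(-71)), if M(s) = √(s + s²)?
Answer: 32037/9940 + 3371*√122/1342 ≈ 30.968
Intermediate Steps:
(21204 - 17833)/M(121) - 32037/(140*(-71)) = (21204 - 17833)/(√(121*(1 + 121))) - 32037/(140*(-71)) = 3371/(√(121*122)) - 32037/(-9940) = 3371/(√14762) - 32037*(-1/9940) = 3371/((11*√122)) + 32037/9940 = 3371*(√122/1342) + 32037/9940 = 3371*√122/1342 + 32037/9940 = 32037/9940 + 3371*√122/1342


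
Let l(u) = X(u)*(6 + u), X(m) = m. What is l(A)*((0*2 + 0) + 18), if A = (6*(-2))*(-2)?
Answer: 12960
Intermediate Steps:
A = 24 (A = -12*(-2) = 24)
l(u) = u*(6 + u)
l(A)*((0*2 + 0) + 18) = (24*(6 + 24))*((0*2 + 0) + 18) = (24*30)*((0 + 0) + 18) = 720*(0 + 18) = 720*18 = 12960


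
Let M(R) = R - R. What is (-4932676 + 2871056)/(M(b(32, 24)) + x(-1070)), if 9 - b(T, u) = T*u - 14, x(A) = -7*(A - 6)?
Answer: -515405/1883 ≈ -273.71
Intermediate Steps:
x(A) = 42 - 7*A (x(A) = -7*(-6 + A) = 42 - 7*A)
b(T, u) = 23 - T*u (b(T, u) = 9 - (T*u - 14) = 9 - (-14 + T*u) = 9 + (14 - T*u) = 23 - T*u)
M(R) = 0
(-4932676 + 2871056)/(M(b(32, 24)) + x(-1070)) = (-4932676 + 2871056)/(0 + (42 - 7*(-1070))) = -2061620/(0 + (42 + 7490)) = -2061620/(0 + 7532) = -2061620/7532 = -2061620*1/7532 = -515405/1883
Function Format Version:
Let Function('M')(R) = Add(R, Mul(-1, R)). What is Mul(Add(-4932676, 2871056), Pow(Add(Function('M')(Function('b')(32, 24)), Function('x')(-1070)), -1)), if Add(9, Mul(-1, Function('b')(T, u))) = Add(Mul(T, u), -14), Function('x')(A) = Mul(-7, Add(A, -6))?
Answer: Rational(-515405, 1883) ≈ -273.71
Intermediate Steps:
Function('x')(A) = Add(42, Mul(-7, A)) (Function('x')(A) = Mul(-7, Add(-6, A)) = Add(42, Mul(-7, A)))
Function('b')(T, u) = Add(23, Mul(-1, T, u)) (Function('b')(T, u) = Add(9, Mul(-1, Add(Mul(T, u), -14))) = Add(9, Mul(-1, Add(-14, Mul(T, u)))) = Add(9, Add(14, Mul(-1, T, u))) = Add(23, Mul(-1, T, u)))
Function('M')(R) = 0
Mul(Add(-4932676, 2871056), Pow(Add(Function('M')(Function('b')(32, 24)), Function('x')(-1070)), -1)) = Mul(Add(-4932676, 2871056), Pow(Add(0, Add(42, Mul(-7, -1070))), -1)) = Mul(-2061620, Pow(Add(0, Add(42, 7490)), -1)) = Mul(-2061620, Pow(Add(0, 7532), -1)) = Mul(-2061620, Pow(7532, -1)) = Mul(-2061620, Rational(1, 7532)) = Rational(-515405, 1883)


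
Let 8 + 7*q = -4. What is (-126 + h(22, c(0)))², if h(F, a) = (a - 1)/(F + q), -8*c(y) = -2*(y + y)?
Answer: 320374201/20164 ≈ 15888.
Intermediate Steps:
q = -12/7 (q = -8/7 + (⅐)*(-4) = -8/7 - 4/7 = -12/7 ≈ -1.7143)
c(y) = y/2 (c(y) = -(-1)*(y + y)/4 = -(-1)*2*y/4 = -(-1)*y/2 = y/2)
h(F, a) = (-1 + a)/(-12/7 + F) (h(F, a) = (a - 1)/(F - 12/7) = (-1 + a)/(-12/7 + F))
(-126 + h(22, c(0)))² = (-126 + 7*(-1 + (½)*0)/(-12 + 7*22))² = (-126 + 7*(-1 + 0)/(-12 + 154))² = (-126 + 7*(-1)/142)² = (-126 + 7*(1/142)*(-1))² = (-126 - 7/142)² = (-17899/142)² = 320374201/20164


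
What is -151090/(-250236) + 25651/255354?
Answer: 1875009979/2662448481 ≈ 0.70424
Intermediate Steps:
-151090/(-250236) + 25651/255354 = -151090*(-1/250236) + 25651*(1/255354) = 75545/125118 + 25651/255354 = 1875009979/2662448481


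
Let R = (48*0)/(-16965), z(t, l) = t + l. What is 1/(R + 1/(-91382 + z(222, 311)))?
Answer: -90849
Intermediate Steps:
z(t, l) = l + t
R = 0 (R = 0*(-1/16965) = 0)
1/(R + 1/(-91382 + z(222, 311))) = 1/(0 + 1/(-91382 + (311 + 222))) = 1/(0 + 1/(-91382 + 533)) = 1/(0 + 1/(-90849)) = 1/(0 - 1/90849) = 1/(-1/90849) = -90849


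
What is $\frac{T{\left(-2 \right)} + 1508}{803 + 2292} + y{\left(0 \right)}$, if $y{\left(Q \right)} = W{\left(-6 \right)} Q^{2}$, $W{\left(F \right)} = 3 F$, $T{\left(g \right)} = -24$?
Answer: $\frac{1484}{3095} \approx 0.47948$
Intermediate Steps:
$y{\left(Q \right)} = - 18 Q^{2}$ ($y{\left(Q \right)} = 3 \left(-6\right) Q^{2} = - 18 Q^{2}$)
$\frac{T{\left(-2 \right)} + 1508}{803 + 2292} + y{\left(0 \right)} = \frac{-24 + 1508}{803 + 2292} - 18 \cdot 0^{2} = \frac{1484}{3095} - 0 = 1484 \cdot \frac{1}{3095} + 0 = \frac{1484}{3095} + 0 = \frac{1484}{3095}$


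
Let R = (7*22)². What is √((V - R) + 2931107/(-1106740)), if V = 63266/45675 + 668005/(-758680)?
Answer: I*√468080985357308580689180522/140481828420 ≈ 154.01*I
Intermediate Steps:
R = 23716 (R = 154² = 23716)
V = 38434111/76159800 (V = 63266*(1/45675) + 668005*(-1/758680) = 9038/6525 - 10277/11672 = 38434111/76159800 ≈ 0.50465)
√((V - R) + 2931107/(-1106740)) = √((38434111/76159800 - 1*23716) + 2931107/(-1106740)) = √((38434111/76159800 - 23716) + 2931107*(-1/1106740)) = √(-1806167382689/76159800 - 2931107/1106740) = √(-99959046082006123/4214454852600) = I*√468080985357308580689180522/140481828420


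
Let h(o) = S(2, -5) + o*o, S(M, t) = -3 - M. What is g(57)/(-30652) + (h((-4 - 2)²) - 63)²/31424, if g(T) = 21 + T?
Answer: 722191789/15050132 ≈ 47.986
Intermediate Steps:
h(o) = -5 + o² (h(o) = (-3 - 1*2) + o*o = (-3 - 2) + o² = -5 + o²)
g(57)/(-30652) + (h((-4 - 2)²) - 63)²/31424 = (21 + 57)/(-30652) + ((-5 + ((-4 - 2)²)²) - 63)²/31424 = 78*(-1/30652) + ((-5 + ((-6)²)²) - 63)²*(1/31424) = -39/15326 + ((-5 + 36²) - 63)²*(1/31424) = -39/15326 + ((-5 + 1296) - 63)²*(1/31424) = -39/15326 + (1291 - 63)²*(1/31424) = -39/15326 + 1228²*(1/31424) = -39/15326 + 1507984*(1/31424) = -39/15326 + 94249/1964 = 722191789/15050132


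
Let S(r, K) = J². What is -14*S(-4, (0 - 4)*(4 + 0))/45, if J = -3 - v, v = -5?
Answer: -56/45 ≈ -1.2444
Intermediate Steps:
J = 2 (J = -3 - 1*(-5) = -3 + 5 = 2)
S(r, K) = 4 (S(r, K) = 2² = 4)
-14*S(-4, (0 - 4)*(4 + 0))/45 = -14*4/45 = -56*1/45 = -56/45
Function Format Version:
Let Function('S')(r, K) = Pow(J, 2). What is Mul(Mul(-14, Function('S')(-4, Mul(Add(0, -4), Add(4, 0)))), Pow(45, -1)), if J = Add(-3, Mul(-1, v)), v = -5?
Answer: Rational(-56, 45) ≈ -1.2444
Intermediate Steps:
J = 2 (J = Add(-3, Mul(-1, -5)) = Add(-3, 5) = 2)
Function('S')(r, K) = 4 (Function('S')(r, K) = Pow(2, 2) = 4)
Mul(Mul(-14, Function('S')(-4, Mul(Add(0, -4), Add(4, 0)))), Pow(45, -1)) = Mul(Mul(-14, 4), Pow(45, -1)) = Mul(-56, Rational(1, 45)) = Rational(-56, 45)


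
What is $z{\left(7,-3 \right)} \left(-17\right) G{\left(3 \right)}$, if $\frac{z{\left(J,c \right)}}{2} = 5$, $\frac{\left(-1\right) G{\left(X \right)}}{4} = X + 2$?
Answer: $3400$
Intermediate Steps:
$G{\left(X \right)} = -8 - 4 X$ ($G{\left(X \right)} = - 4 \left(X + 2\right) = - 4 \left(2 + X\right) = -8 - 4 X$)
$z{\left(J,c \right)} = 10$ ($z{\left(J,c \right)} = 2 \cdot 5 = 10$)
$z{\left(7,-3 \right)} \left(-17\right) G{\left(3 \right)} = 10 \left(-17\right) \left(-8 - 12\right) = - 170 \left(-8 - 12\right) = \left(-170\right) \left(-20\right) = 3400$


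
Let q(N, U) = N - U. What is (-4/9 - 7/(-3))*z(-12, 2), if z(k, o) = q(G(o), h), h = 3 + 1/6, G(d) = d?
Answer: -119/54 ≈ -2.2037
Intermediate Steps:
h = 19/6 (h = 3 + ⅙ = 19/6 ≈ 3.1667)
z(k, o) = -19/6 + o (z(k, o) = o - 1*19/6 = o - 19/6 = -19/6 + o)
(-4/9 - 7/(-3))*z(-12, 2) = (-4/9 - 7/(-3))*(-19/6 + 2) = (-4*⅑ - 7*(-⅓))*(-7/6) = (-4/9 + 7/3)*(-7/6) = (17/9)*(-7/6) = -119/54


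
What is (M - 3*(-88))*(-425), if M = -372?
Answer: 45900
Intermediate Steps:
(M - 3*(-88))*(-425) = (-372 - 3*(-88))*(-425) = (-372 + 264)*(-425) = -108*(-425) = 45900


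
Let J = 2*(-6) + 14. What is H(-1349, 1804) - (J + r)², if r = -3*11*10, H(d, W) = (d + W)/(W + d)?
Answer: -107583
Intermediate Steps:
H(d, W) = 1 (H(d, W) = (W + d)/(W + d) = 1)
J = 2 (J = -12 + 14 = 2)
r = -330 (r = -33*10 = -330)
H(-1349, 1804) - (J + r)² = 1 - (2 - 330)² = 1 - 1*(-328)² = 1 - 1*107584 = 1 - 107584 = -107583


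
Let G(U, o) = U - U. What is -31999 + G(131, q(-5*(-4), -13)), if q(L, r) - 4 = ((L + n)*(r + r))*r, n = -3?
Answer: -31999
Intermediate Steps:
q(L, r) = 4 + 2*r²*(-3 + L) (q(L, r) = 4 + ((L - 3)*(r + r))*r = 4 + ((-3 + L)*(2*r))*r = 4 + (2*r*(-3 + L))*r = 4 + 2*r²*(-3 + L))
G(U, o) = 0
-31999 + G(131, q(-5*(-4), -13)) = -31999 + 0 = -31999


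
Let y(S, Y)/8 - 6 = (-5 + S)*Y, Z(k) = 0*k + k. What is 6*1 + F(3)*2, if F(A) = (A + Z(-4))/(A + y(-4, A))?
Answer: 992/165 ≈ 6.0121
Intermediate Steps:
Z(k) = k (Z(k) = 0 + k = k)
y(S, Y) = 48 + 8*Y*(-5 + S) (y(S, Y) = 48 + 8*((-5 + S)*Y) = 48 + 8*(Y*(-5 + S)) = 48 + 8*Y*(-5 + S))
F(A) = (-4 + A)/(48 - 71*A) (F(A) = (A - 4)/(A + (48 - 40*A + 8*(-4)*A)) = (-4 + A)/(A + (48 - 40*A - 32*A)) = (-4 + A)/(A + (48 - 72*A)) = (-4 + A)/(48 - 71*A))
6*1 + F(3)*2 = 6*1 + ((4 - 1*3)/(-48 + 71*3))*2 = 6 + ((4 - 3)/(-48 + 213))*2 = 6 + (1/165)*2 = 6 + 2/165 = 992/165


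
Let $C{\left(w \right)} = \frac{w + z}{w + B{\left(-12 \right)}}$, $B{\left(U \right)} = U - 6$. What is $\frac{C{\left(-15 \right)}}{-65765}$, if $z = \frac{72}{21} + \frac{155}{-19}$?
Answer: $- \frac{2624}{288642585} \approx -9.0908 \cdot 10^{-6}$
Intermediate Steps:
$B{\left(U \right)} = -6 + U$ ($B{\left(U \right)} = U - 6 = -6 + U$)
$z = - \frac{629}{133}$ ($z = 72 \cdot \frac{1}{21} + 155 \left(- \frac{1}{19}\right) = \frac{24}{7} - \frac{155}{19} = - \frac{629}{133} \approx -4.7293$)
$C{\left(w \right)} = \frac{- \frac{629}{133} + w}{-18 + w}$ ($C{\left(w \right)} = \frac{w - \frac{629}{133}}{w - 18} = \frac{- \frac{629}{133} + w}{w - 18} = \frac{- \frac{629}{133} + w}{-18 + w}$)
$\frac{C{\left(-15 \right)}}{-65765} = \frac{\frac{1}{-18 - 15} \left(- \frac{629}{133} - 15\right)}{-65765} = \frac{1}{-33} \left(- \frac{2624}{133}\right) \left(- \frac{1}{65765}\right) = \left(- \frac{1}{33}\right) \left(- \frac{2624}{133}\right) \left(- \frac{1}{65765}\right) = \frac{2624}{4389} \left(- \frac{1}{65765}\right) = - \frac{2624}{288642585}$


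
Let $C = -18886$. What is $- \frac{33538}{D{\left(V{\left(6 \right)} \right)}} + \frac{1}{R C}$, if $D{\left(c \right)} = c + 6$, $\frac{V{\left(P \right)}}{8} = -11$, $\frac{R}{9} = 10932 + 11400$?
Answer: $\frac{1552506481511}{3795859368} \approx 409.0$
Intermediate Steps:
$R = 200988$ ($R = 9 \left(10932 + 11400\right) = 9 \cdot 22332 = 200988$)
$V{\left(P \right)} = -88$ ($V{\left(P \right)} = 8 \left(-11\right) = -88$)
$D{\left(c \right)} = 6 + c$
$- \frac{33538}{D{\left(V{\left(6 \right)} \right)}} + \frac{1}{R C} = - \frac{33538}{6 - 88} + \frac{1}{200988 \left(-18886\right)} = - \frac{33538}{-82} + \frac{1}{200988} \left(- \frac{1}{18886}\right) = \left(-33538\right) \left(- \frac{1}{82}\right) - \frac{1}{3795859368} = 409 - \frac{1}{3795859368} = \frac{1552506481511}{3795859368}$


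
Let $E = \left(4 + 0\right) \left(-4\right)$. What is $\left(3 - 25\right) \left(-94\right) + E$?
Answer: $2052$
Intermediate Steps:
$E = -16$ ($E = 4 \left(-4\right) = -16$)
$\left(3 - 25\right) \left(-94\right) + E = \left(3 - 25\right) \left(-94\right) - 16 = \left(-22\right) \left(-94\right) - 16 = 2068 - 16 = 2052$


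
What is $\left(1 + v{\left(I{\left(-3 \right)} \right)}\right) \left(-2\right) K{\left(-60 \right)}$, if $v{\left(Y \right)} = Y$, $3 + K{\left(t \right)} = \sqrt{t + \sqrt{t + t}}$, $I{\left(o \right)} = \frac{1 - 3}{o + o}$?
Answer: $8 - \frac{8 \sqrt{-60 + 2 i \sqrt{30}}}{3} \approx 6.1221 - 20.741 i$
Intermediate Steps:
$I{\left(o \right)} = - \frac{1}{o}$ ($I{\left(o \right)} = - \frac{2}{2 o} = - 2 \frac{1}{2 o} = - \frac{1}{o}$)
$K{\left(t \right)} = -3 + \sqrt{t + \sqrt{2} \sqrt{t}}$ ($K{\left(t \right)} = -3 + \sqrt{t + \sqrt{t + t}} = -3 + \sqrt{t + \sqrt{2 t}} = -3 + \sqrt{t + \sqrt{2} \sqrt{t}}$)
$\left(1 + v{\left(I{\left(-3 \right)} \right)}\right) \left(-2\right) K{\left(-60 \right)} = \left(1 - \frac{1}{-3}\right) \left(-2\right) \left(-3 + \sqrt{-60 + \sqrt{2} \sqrt{-60}}\right) = \left(1 - - \frac{1}{3}\right) \left(-2\right) \left(-3 + \sqrt{-60 + \sqrt{2} \cdot 2 i \sqrt{15}}\right) = \left(1 + \frac{1}{3}\right) \left(-2\right) \left(-3 + \sqrt{-60 + 2 i \sqrt{30}}\right) = \frac{4}{3} \left(-2\right) \left(-3 + \sqrt{-60 + 2 i \sqrt{30}}\right) = - \frac{8 \left(-3 + \sqrt{-60 + 2 i \sqrt{30}}\right)}{3} = 8 - \frac{8 \sqrt{-60 + 2 i \sqrt{30}}}{3}$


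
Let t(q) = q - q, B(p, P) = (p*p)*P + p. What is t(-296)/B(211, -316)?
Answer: 0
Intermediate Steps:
B(p, P) = p + P*p**2 (B(p, P) = p**2*P + p = P*p**2 + p = p + P*p**2)
t(q) = 0
t(-296)/B(211, -316) = 0/((211*(1 - 316*211))) = 0/((211*(1 - 66676))) = 0/((211*(-66675))) = 0/(-14068425) = 0*(-1/14068425) = 0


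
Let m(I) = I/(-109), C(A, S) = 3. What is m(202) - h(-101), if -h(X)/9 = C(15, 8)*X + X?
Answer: -396526/109 ≈ -3637.9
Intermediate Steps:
m(I) = -I/109 (m(I) = I*(-1/109) = -I/109)
h(X) = -36*X (h(X) = -9*(3*X + X) = -36*X)
m(202) - h(-101) = -1/109*202 - (-36)*(-101) = -202/109 - 1*3636 = -202/109 - 3636 = -396526/109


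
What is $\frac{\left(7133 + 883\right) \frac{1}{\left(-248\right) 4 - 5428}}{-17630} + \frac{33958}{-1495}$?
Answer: $- \frac{32029255524}{1410091475} \approx -22.714$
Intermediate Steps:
$\frac{\left(7133 + 883\right) \frac{1}{\left(-248\right) 4 - 5428}}{-17630} + \frac{33958}{-1495} = \frac{8016}{-992 - 5428} \left(- \frac{1}{17630}\right) + 33958 \left(- \frac{1}{1495}\right) = \frac{8016}{-6420} \left(- \frac{1}{17630}\right) - \frac{33958}{1495} = 8016 \left(- \frac{1}{6420}\right) \left(- \frac{1}{17630}\right) - \frac{33958}{1495} = \left(- \frac{668}{535}\right) \left(- \frac{1}{17630}\right) - \frac{33958}{1495} = \frac{334}{4716025} - \frac{33958}{1495} = - \frac{32029255524}{1410091475}$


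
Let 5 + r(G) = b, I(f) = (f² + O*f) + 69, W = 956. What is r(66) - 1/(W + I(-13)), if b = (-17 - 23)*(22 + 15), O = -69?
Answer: -3105136/2091 ≈ -1485.0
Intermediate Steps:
I(f) = 69 + f² - 69*f (I(f) = (f² - 69*f) + 69 = 69 + f² - 69*f)
b = -1480 (b = -40*37 = -1480)
r(G) = -1485 (r(G) = -5 - 1480 = -1485)
r(66) - 1/(W + I(-13)) = -1485 - 1/(956 + (69 + (-13)² - 69*(-13))) = -1485 - 1/(956 + (69 + 169 + 897)) = -1485 - 1/(956 + 1135) = -1485 - 1/2091 = -3105136/2091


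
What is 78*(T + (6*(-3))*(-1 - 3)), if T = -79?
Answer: -546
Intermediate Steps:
78*(T + (6*(-3))*(-1 - 3)) = 78*(-79 + (6*(-3))*(-1 - 3)) = 78*(-79 - 18*(-4)) = 78*(-79 + 72) = 78*(-7) = -546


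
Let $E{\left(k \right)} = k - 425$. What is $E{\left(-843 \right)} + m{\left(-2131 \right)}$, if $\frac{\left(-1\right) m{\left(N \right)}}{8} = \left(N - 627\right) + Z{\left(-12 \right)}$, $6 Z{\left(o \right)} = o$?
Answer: $20812$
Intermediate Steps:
$E{\left(k \right)} = -425 + k$
$Z{\left(o \right)} = \frac{o}{6}$
$m{\left(N \right)} = 5032 - 8 N$ ($m{\left(N \right)} = - 8 \left(\left(N - 627\right) + \frac{1}{6} \left(-12\right)\right) = - 8 \left(\left(-627 + N\right) - 2\right) = - 8 \left(-629 + N\right) = 5032 - 8 N$)
$E{\left(-843 \right)} + m{\left(-2131 \right)} = \left(-425 - 843\right) + \left(5032 - -17048\right) = -1268 + \left(5032 + 17048\right) = -1268 + 22080 = 20812$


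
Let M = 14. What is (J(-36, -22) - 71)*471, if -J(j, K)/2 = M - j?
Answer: -80541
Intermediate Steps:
J(j, K) = -28 + 2*j (J(j, K) = -2*(14 - j) = -28 + 2*j)
(J(-36, -22) - 71)*471 = ((-28 + 2*(-36)) - 71)*471 = ((-28 - 72) - 71)*471 = (-100 - 71)*471 = -171*471 = -80541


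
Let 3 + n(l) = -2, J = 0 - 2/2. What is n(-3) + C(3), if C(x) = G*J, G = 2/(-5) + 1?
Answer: -28/5 ≈ -5.6000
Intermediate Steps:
J = -1 (J = 0 - 2/2 = 0 - 1*1 = 0 - 1 = -1)
n(l) = -5 (n(l) = -3 - 2 = -5)
G = 3/5 (G = -1/5*2 + 1 = -2/5 + 1 = 3/5 ≈ 0.60000)
C(x) = -3/5 (C(x) = (3/5)*(-1) = -3/5)
n(-3) + C(3) = -5 - 3/5 = -28/5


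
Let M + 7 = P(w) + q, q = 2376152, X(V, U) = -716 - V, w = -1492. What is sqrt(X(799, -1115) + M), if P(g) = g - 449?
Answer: 11*sqrt(19609) ≈ 1540.4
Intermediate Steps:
P(g) = -449 + g
M = 2374204 (M = -7 + ((-449 - 1492) + 2376152) = -7 + (-1941 + 2376152) = -7 + 2374211 = 2374204)
sqrt(X(799, -1115) + M) = sqrt((-716 - 1*799) + 2374204) = sqrt((-716 - 799) + 2374204) = sqrt(-1515 + 2374204) = sqrt(2372689) = 11*sqrt(19609)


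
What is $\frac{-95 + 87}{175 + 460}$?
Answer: $- \frac{8}{635} \approx -0.012598$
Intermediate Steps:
$\frac{-95 + 87}{175 + 460} = - \frac{8}{635}$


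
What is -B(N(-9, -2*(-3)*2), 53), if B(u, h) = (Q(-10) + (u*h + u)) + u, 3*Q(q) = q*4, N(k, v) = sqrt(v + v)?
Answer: 40/3 - 110*sqrt(6) ≈ -256.11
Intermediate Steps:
N(k, v) = sqrt(2)*sqrt(v) (N(k, v) = sqrt(2*v) = sqrt(2)*sqrt(v))
Q(q) = 4*q/3 (Q(q) = (q*4)/3 = (4*q)/3 = 4*q/3)
B(u, h) = -40/3 + 2*u + h*u (B(u, h) = ((4/3)*(-10) + (u*h + u)) + u = (-40/3 + (h*u + u)) + u = (-40/3 + (u + h*u)) + u = (-40/3 + u + h*u) + u = -40/3 + 2*u + h*u)
-B(N(-9, -2*(-3)*2), 53) = -(-40/3 + 2*(sqrt(2)*sqrt(-2*(-3)*2)) + 53*(sqrt(2)*sqrt(-2*(-3)*2))) = -(-40/3 + 2*(sqrt(2)*sqrt(6*2)) + 53*(sqrt(2)*sqrt(6*2))) = -(-40/3 + 2*(sqrt(2)*sqrt(12)) + 53*(sqrt(2)*sqrt(12))) = -(-40/3 + 2*(sqrt(2)*(2*sqrt(3))) + 53*(sqrt(2)*(2*sqrt(3)))) = -(-40/3 + 2*(2*sqrt(6)) + 53*(2*sqrt(6))) = -(-40/3 + 4*sqrt(6) + 106*sqrt(6)) = -(-40/3 + 110*sqrt(6)) = 40/3 - 110*sqrt(6)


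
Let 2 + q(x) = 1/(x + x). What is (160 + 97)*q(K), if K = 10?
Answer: -10023/20 ≈ -501.15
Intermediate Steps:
q(x) = -2 + 1/(2*x) (q(x) = -2 + 1/(x + x) = -2 + 1/(2*x))
(160 + 97)*q(K) = (160 + 97)*(-2 + (½)/10) = 257*(-2 + (½)*(⅒)) = 257*(-2 + 1/20) = 257*(-39/20) = -10023/20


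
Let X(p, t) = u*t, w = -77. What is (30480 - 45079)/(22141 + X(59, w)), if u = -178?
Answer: -14599/35847 ≈ -0.40726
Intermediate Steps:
X(p, t) = -178*t
(30480 - 45079)/(22141 + X(59, w)) = (30480 - 45079)/(22141 - 178*(-77)) = -14599/(22141 + 13706) = -14599/35847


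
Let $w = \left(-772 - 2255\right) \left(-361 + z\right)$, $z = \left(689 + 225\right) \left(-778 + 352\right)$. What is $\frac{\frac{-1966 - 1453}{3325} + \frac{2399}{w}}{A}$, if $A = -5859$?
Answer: $\frac{4609574894}{26265022749315} \approx 0.0001755$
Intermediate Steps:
$z = -389364$ ($z = 914 \left(-426\right) = -389364$)
$w = 1179697575$ ($w = \left(-772 - 2255\right) \left(-361 - 389364\right) = \left(-3027\right) \left(-389725\right) = 1179697575$)
$\frac{\frac{-1966 - 1453}{3325} + \frac{2399}{w}}{A} = \frac{\frac{-1966 - 1453}{3325} + \frac{2399}{1179697575}}{-5859} = \left(\left(-3419\right) \frac{1}{3325} + 2399 \cdot \frac{1}{1179697575}\right) \left(- \frac{1}{5859}\right) = \left(- \frac{3419}{3325} + \frac{2399}{1179697575}\right) \left(- \frac{1}{5859}\right) = \left(- \frac{4609574894}{4482850785}\right) \left(- \frac{1}{5859}\right) = \frac{4609574894}{26265022749315}$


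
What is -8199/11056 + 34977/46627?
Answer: 4410939/515508112 ≈ 0.0085565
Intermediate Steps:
-8199/11056 + 34977/46627 = 4410939/515508112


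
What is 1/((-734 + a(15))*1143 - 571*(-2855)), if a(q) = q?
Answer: 1/808388 ≈ 1.2370e-6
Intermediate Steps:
1/((-734 + a(15))*1143 - 571*(-2855)) = 1/((-734 + 15)*1143 - 571*(-2855)) = 1/(-719*1143 + 1630205) = 1/(-821817 + 1630205) = 1/808388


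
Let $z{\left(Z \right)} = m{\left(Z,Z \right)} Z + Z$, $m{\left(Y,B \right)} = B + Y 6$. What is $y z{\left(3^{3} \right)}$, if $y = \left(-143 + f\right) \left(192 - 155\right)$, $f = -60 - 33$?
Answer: $-44795160$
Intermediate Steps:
$f = -93$ ($f = -60 - 33 = -93$)
$m{\left(Y,B \right)} = B + 6 Y$
$z{\left(Z \right)} = Z + 7 Z^{2}$ ($z{\left(Z \right)} = \left(Z + 6 Z\right) Z + Z = 7 Z Z + Z = 7 Z^{2} + Z = Z + 7 Z^{2}$)
$y = -8732$ ($y = \left(-143 - 93\right) \left(192 - 155\right) = \left(-236\right) 37 = -8732$)
$y z{\left(3^{3} \right)} = - 8732 \cdot 3^{3} \left(1 + 7 \cdot 3^{3}\right) = - 8732 \cdot 27 \left(1 + 7 \cdot 27\right) = - 8732 \cdot 27 \left(1 + 189\right) = - 8732 \cdot 27 \cdot 190 = \left(-8732\right) 5130 = -44795160$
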